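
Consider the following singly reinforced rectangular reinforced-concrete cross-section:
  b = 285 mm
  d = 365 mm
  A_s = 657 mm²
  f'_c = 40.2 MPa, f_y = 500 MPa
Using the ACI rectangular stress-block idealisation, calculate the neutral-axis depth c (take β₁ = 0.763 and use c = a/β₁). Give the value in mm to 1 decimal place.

T = A_s f_y = 657 × 500 = 328500 N = 328.5 kN.
Setting C = 0.85 f'_c a b equal to T: a = 328500/(0.85 × 40.2 × 285) = 33.732 mm.
With β₁ = 0.763, c = a/β₁ = 33.732/0.763 = 44.2 mm.

c ≈ 44.2 mm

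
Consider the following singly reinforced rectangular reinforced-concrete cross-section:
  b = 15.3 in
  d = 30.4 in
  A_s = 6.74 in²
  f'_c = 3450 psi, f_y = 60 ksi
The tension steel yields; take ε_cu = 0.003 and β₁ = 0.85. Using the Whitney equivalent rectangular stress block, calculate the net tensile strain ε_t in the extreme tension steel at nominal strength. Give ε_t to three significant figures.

a = A_s f_y/(0.85 f'_c b) = 9.013 in.
β₁ = 0.85, so c = a/β₁ = 9.013/0.85 = 10.604 in.
From the linear strain diagram with ε_cu = 0.003: ε_t = 0.003 (d − c)/c = 0.003 × (30.4 − 10.604)/10.604 = 0.00560.
Since ε_t ≥ 0.005, the section is tension-controlled.

ε_t ≈ 0.00560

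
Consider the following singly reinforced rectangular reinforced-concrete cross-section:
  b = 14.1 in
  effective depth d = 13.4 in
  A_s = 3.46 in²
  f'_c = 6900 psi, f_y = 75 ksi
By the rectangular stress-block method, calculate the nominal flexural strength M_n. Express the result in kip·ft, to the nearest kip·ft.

M_n ≈ 256 kip·ft

T = A_s f_y = 3.46 × 75 = 259.5 kips.
a = T/(0.85 f'_c b) = 259.5/(0.85 × 6.9 × 14.1) = 3.138 in.
M_n = T(d − a/2) = 259.5 × (13.4 − 1.569) = 3070.1 kip·in = 3070.1/12 = 255.84 kip·ft.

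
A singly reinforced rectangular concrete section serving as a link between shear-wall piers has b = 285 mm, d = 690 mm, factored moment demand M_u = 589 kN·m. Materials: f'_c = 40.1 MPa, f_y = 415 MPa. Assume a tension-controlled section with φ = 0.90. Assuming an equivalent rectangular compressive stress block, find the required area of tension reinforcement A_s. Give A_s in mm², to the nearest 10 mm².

A_s ≈ 2480 mm²

M_n = M_u/φ = 589/0.90 = 654.444 kN·m.
With M_n = 0.85 f'_c a b (d − a/2), solve the quadratic for a:
a = d − √(d² − 2M_n/(0.85 f'_c b)) = 690 − √(690² − 2 × 654.444×10⁶/(0.85 × 40.1 × 285)) = 105.74 mm.
A_s = 0.85 f'_c a b / f_y = 0.85 × 40.1 × 105.74 × 285 / 415 = 2475.1 mm².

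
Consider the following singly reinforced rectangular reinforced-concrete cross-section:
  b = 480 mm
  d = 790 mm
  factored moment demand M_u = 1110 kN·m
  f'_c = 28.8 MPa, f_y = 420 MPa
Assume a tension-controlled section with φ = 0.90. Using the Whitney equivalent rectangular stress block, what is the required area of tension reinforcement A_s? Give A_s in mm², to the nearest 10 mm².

M_n = M_u/φ = 1110/0.90 = 1233.33 kN·m.
With M_n = 0.85 f'_c a b (d − a/2), solve the quadratic for a:
a = d − √(d² − 2M_n/(0.85 f'_c b)) = 790 − √(790² − 2 × 1233.33×10⁶/(0.85 × 28.8 × 480)) = 146.43 mm.
A_s = 0.85 f'_c a b / f_y = 0.85 × 28.8 × 146.43 × 480 / 420 = 4096.7 mm².

A_s ≈ 4100 mm²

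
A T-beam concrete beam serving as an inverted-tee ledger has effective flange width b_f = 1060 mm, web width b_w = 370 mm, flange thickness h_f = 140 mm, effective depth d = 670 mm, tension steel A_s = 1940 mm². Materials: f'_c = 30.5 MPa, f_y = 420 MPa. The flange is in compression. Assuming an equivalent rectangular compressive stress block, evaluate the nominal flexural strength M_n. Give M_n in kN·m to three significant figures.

M_n ≈ 534 kN·m

Tension: T = A_s f_y = 1940 × 420 = 814800 N.
Try a within the flange: a = T/(0.85 f'_c b_f) = 814800/(0.85 × 30.5 × 1060) = 29.65 mm.
Since a = 29.65 ≤ h_f = 140 mm, the stress block lies entirely in the flange; analyse as a rectangular beam of width b_f.
M_n = T(d − a/2) = 814800 × (670 − 14.825) = 533.84 × 10⁶ N·mm.
M_n = 533.84 kN·m.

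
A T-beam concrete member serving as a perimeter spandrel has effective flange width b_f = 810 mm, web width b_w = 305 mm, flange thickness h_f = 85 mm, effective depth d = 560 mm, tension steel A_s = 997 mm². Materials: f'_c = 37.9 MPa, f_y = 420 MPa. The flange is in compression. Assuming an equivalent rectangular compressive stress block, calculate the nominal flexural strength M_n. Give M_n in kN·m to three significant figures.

M_n ≈ 231 kN·m

Tension: T = A_s f_y = 997 × 420 = 418740 N.
Try a within the flange: a = T/(0.85 f'_c b_f) = 418740/(0.85 × 37.9 × 810) = 16.05 mm.
Since a = 16.05 ≤ h_f = 85 mm, the stress block lies entirely in the flange; analyse as a rectangular beam of width b_f.
M_n = T(d − a/2) = 418740 × (560 − 8.025) = 231.13 × 10⁶ N·mm.
M_n = 231.13 kN·m.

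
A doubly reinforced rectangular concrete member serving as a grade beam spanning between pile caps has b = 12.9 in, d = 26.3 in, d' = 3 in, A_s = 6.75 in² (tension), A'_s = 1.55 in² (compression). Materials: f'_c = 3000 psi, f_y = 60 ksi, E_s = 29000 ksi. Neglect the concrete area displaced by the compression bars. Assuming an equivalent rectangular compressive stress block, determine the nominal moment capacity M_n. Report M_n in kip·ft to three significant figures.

M_n ≈ 741 kip·ft

Assume both steels yield.
a = (A_s − A'_s) f_y/(0.85 f'_c b) = (6.75 − 1.55) × 60/(0.85 × 3 × 12.9) = 9.485 in.
c = a/β₁ = 9.485/0.85 = 11.159 in; ε'_s = 0.003(c − d')/c = 0.0022 ≥ ε_y = 0.0021, so the compression steel yields.
M_n = (A_s − A'_s) f_y (d − a/2) + A'_s f_y (d − d') = 312 × (26.3 − 4.7425) + 93 × (26.3 − 3) = 6725.9 + 2166.9 = 8892.8 kip·in = 8892.8/12 = 741.07 kip·ft.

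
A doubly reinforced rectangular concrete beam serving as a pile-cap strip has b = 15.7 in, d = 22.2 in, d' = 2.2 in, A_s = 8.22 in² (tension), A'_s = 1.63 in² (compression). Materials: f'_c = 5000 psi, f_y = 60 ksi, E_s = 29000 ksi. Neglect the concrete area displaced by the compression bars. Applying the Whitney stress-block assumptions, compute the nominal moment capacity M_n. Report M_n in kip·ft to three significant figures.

Assume both steels yield.
a = (A_s − A'_s) f_y/(0.85 f'_c b) = (8.22 − 1.63) × 60/(0.85 × 5 × 15.7) = 5.926 in.
c = a/β₁ = 5.926/0.8 = 7.408 in; ε'_s = 0.003(c − d')/c = 0.0021 ≥ ε_y = 0.0021, so the compression steel yields.
M_n = (A_s − A'_s) f_y (d − a/2) + A'_s f_y (d − d') = 395.4 × (22.2 − 2.963) + 97.8 × (22.2 − 2.2) = 7606.3 + 1956.0 = 9562.3 kip·in = 9562.3/12 = 796.86 kip·ft.

M_n ≈ 797 kip·ft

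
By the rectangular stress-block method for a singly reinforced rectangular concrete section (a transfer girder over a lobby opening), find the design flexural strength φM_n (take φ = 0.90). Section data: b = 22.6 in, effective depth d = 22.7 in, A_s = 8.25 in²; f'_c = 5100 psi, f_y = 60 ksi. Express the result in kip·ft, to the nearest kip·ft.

T = A_s f_y = 8.25 × 60 = 495 kips.
a = T/(0.85 f'_c b) = 495/(0.85 × 5.1 × 22.6) = 5.053 in.
M_n = T(d − a/2) = 495 × (22.7 − 2.5265) = 9985.9 kip·in = 9985.9/12 = 832.16 kip·ft.
φM_n = 0.90 × 832.16 = 748.94 kip·ft.

φM_n ≈ 749 kip·ft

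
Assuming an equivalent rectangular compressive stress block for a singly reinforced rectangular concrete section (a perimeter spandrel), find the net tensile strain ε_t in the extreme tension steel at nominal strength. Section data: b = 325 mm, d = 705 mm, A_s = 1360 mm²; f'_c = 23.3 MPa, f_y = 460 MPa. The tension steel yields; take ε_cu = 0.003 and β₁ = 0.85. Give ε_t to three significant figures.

a = A_s f_y/(0.85 f'_c b) = 97.19 mm.
β₁ = 0.85, so c = a/β₁ = 97.19/0.85 = 114.34 mm.
From the linear strain diagram with ε_cu = 0.003: ε_t = 0.003 (d − c)/c = 0.003 × (705 − 114.34)/114.34 = 0.0155.
Since ε_t ≥ 0.005, the section is tension-controlled.

ε_t ≈ 0.0155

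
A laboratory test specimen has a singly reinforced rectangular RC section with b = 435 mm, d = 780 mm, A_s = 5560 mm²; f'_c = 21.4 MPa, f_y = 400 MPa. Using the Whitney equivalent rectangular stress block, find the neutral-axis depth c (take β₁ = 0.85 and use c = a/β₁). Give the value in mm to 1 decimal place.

c ≈ 330.7 mm

T = A_s f_y = 5560 × 400 = 2224000 N = 2224 kN.
Setting C = 0.85 f'_c a b equal to T: a = 2224000/(0.85 × 21.4 × 435) = 281.069 mm.
With β₁ = 0.85, c = a/β₁ = 281.069/0.85 = 330.7 mm.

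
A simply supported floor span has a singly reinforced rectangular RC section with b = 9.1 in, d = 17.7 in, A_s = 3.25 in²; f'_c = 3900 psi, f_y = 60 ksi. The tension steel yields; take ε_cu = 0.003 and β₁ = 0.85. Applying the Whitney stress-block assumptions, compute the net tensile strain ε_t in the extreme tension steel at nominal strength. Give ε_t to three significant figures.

ε_t ≈ 0.00398

a = A_s f_y/(0.85 f'_c b) = 6.464 in.
β₁ = 0.85, so c = a/β₁ = 6.464/0.85 = 7.605 in.
From the linear strain diagram with ε_cu = 0.003: ε_t = 0.003 (d − c)/c = 0.003 × (17.7 − 7.605)/7.605 = 0.00398.
ε_t < 0.004 — the section is over-reinforced for flexure under ACI limits.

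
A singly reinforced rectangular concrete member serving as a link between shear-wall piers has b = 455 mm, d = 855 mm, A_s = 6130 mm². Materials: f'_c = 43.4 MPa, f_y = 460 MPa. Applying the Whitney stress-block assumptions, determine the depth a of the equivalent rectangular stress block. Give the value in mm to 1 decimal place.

a ≈ 168.0 mm

T = A_s f_y = 6130 × 460 = 2819800 N = 2819.8 kN.
Setting C = 0.85 f'_c a b equal to T: a = 2819800/(0.85 × 43.4 × 455) = 168.0 mm.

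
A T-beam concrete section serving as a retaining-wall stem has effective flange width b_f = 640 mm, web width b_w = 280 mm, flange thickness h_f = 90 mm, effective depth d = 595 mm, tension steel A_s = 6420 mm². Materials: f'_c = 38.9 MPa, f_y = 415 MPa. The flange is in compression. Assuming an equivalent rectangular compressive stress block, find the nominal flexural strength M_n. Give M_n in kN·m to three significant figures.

M_n ≈ 1400 kN·m

Tension: T = A_s f_y = 6420 × 415 = 2664300 N.
Try a within the flange: a = T/(0.85 f'_c b_f) = 2664300/(0.85 × 38.9 × 640) = 125.90 mm.
a = 125.90 > h_f = 90 mm: the block extends into the web. Split into flange-overhang and web parts.
C_f = 0.85 f'_c (b_f − b_w) h_f = 0.85 × 38.9 × (640 − 280) × 90 = 1071306 N.
Remaining web compression depth: a_w = (T − C_f)/(0.85 f'_c b_w) = (2664300 − 1071306)/(0.85 × 38.9 × 280) = 172.06 mm.
M_n = C_f(d − h_f/2) + (T − C_f)(d − a_w/2) = 1071306 × (595 − 45) + 1592994 × (595 − 86.03) = 589.22 + 810.79 = 1400.01 × 10⁶ N·mm.
M_n = 1400.01 kN·m.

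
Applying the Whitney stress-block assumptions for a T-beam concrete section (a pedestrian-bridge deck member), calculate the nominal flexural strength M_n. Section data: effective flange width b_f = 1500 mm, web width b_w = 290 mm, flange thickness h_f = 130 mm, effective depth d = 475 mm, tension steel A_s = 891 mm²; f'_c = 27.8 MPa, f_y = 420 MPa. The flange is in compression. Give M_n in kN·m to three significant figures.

Tension: T = A_s f_y = 891 × 420 = 374220 N.
Try a within the flange: a = T/(0.85 f'_c b_f) = 374220/(0.85 × 27.8 × 1500) = 10.56 mm.
Since a = 10.56 ≤ h_f = 130 mm, the stress block lies entirely in the flange; analyse as a rectangular beam of width b_f.
M_n = T(d − a/2) = 374220 × (475 − 5.28) = 175.78 × 10⁶ N·mm.
M_n = 175.78 kN·m.

M_n ≈ 176 kN·m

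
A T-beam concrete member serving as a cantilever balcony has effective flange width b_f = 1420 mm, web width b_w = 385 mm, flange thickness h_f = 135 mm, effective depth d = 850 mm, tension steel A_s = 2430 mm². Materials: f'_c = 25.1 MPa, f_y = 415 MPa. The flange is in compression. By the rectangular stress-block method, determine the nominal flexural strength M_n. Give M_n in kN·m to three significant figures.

M_n ≈ 840 kN·m

Tension: T = A_s f_y = 2430 × 415 = 1008450 N.
Try a within the flange: a = T/(0.85 f'_c b_f) = 1008450/(0.85 × 25.1 × 1420) = 33.29 mm.
Since a = 33.29 ≤ h_f = 135 mm, the stress block lies entirely in the flange; analyse as a rectangular beam of width b_f.
M_n = T(d − a/2) = 1008450 × (850 − 16.645) = 840.40 × 10⁶ N·mm.
M_n = 840.40 kN·m.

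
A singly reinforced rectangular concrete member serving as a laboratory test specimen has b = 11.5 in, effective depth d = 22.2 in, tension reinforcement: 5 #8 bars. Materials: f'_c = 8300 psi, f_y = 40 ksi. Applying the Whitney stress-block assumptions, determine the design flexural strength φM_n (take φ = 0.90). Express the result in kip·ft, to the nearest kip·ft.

φM_n ≈ 252 kip·ft

A_s = 5 × 0.79 = 3.95 in².
T = A_s f_y = 3.95 × 40 = 158 kips.
a = T/(0.85 f'_c b) = 158/(0.85 × 8.3 × 11.5) = 1.947 in.
M_n = T(d − a/2) = 158 × (22.2 − 0.9735) = 3353.8 kip·in = 3353.8/12 = 279.48 kip·ft.
φM_n = 0.90 × 279.48 = 251.53 kip·ft.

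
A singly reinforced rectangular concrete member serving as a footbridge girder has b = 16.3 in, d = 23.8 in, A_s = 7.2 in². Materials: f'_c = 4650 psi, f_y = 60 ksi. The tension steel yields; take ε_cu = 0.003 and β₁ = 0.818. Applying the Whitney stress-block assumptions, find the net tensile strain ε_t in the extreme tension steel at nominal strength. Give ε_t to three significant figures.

a = A_s f_y/(0.85 f'_c b) = 6.705 in.
β₁ = 0.818, so c = a/β₁ = 6.705/0.818 = 8.197 in.
From the linear strain diagram with ε_cu = 0.003: ε_t = 0.003 (d − c)/c = 0.003 × (23.8 − 8.197)/8.197 = 0.00571.
Since ε_t ≥ 0.005, the section is tension-controlled.

ε_t ≈ 0.00571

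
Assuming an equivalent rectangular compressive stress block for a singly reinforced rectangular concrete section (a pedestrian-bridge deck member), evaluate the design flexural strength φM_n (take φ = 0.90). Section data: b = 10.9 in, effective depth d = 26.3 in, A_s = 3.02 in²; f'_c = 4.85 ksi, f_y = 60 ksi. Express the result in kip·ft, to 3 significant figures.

T = A_s f_y = 3.02 × 60 = 181.2 kips.
a = T/(0.85 f'_c b) = 181.2/(0.85 × 4.85 × 10.9) = 4.032 in.
M_n = T(d − a/2) = 181.2 × (26.3 − 2.016) = 4400.3 kip·in = 4400.3/12 = 366.69 kip·ft.
φM_n = 0.90 × 366.69 = 330.02 kip·ft.

φM_n ≈ 330 kip·ft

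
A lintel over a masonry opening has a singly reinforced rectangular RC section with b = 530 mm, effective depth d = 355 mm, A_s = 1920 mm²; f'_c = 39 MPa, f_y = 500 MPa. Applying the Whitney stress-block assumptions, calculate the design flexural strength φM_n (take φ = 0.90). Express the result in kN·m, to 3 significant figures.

T = A_s f_y = 1920 × 500 = 960000 N = 960 kN.
From C = T: a = T/(0.85 f'_c b) = 960000/(0.85 × 39 × 530) = 54.64 mm.
M_n = T(d − a/2) = 960 kN × (355 − 27.32) mm = 314.57 kN·m.
φM_n = 0.90 × 314.57 = 283.11 kN·m.

φM_n ≈ 283 kN·m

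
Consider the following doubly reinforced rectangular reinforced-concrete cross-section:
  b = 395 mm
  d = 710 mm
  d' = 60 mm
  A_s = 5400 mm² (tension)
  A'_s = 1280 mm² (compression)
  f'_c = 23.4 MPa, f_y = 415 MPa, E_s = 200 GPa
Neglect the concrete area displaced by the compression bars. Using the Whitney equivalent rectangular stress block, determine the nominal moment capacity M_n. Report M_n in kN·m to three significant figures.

M_n ≈ 1370 kN·m

Assume both tension and compression steel yield.
Net tension couple steel: A_s − A'_s = 4120 mm².
a = (A_s − A'_s) f_y / (0.85 f'_c b) = 1709800/(0.85 × 23.4 × 395) = 217.63 mm.
c = a/β₁ = 217.63/0.85 = 256.04 mm; ε'_s = 0.003(c − d')/c = 0.0023 ≥ f_y/E_s = 0.0021, so compression steel does yield.
M_n = (A_s − A'_s) f_y (d − a/2) + A'_s f_y (d − d') = [1709800 × (710 − 108.815) + 531200 × (710 − 60)] × 10⁻⁶ = 1027.91 + 345.28 = 1373.19 kN·m.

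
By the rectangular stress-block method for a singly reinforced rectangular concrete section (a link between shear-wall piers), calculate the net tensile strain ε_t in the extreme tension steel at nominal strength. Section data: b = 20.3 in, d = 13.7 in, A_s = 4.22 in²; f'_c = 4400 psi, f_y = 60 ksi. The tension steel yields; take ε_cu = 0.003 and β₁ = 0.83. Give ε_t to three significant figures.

a = A_s f_y/(0.85 f'_c b) = 3.335 in.
β₁ = 0.83, so c = a/β₁ = 3.335/0.83 = 4.018 in.
From the linear strain diagram with ε_cu = 0.003: ε_t = 0.003 (d − c)/c = 0.003 × (13.7 − 4.018)/4.018 = 0.00723.
Since ε_t ≥ 0.005, the section is tension-controlled.

ε_t ≈ 0.00723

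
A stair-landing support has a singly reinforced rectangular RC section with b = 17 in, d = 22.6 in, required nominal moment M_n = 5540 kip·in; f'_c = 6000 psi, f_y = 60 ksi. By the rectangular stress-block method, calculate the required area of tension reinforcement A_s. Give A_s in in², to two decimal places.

A_s ≈ 4.38 in²

From M_n = 0.85 f'_c a b (d − a/2):
a = d − √(d² − 2M_n/(0.85 f'_c b)) = 22.6 − √(22.6² − 2 × 5540/(0.85 × 6 × 17)) = 3.031 in.
A_s = 0.85 f'_c a b / f_y = 0.85 × 6 × 3.031 × 17 / 60 = 4.380 in².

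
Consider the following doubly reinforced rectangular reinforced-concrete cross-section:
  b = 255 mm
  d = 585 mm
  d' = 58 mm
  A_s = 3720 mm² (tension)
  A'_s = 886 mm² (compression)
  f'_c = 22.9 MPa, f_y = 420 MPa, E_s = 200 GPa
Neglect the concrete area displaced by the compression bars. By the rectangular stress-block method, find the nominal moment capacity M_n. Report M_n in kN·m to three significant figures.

Assume both tension and compression steel yield.
Net tension couple steel: A_s − A'_s = 2834 mm².
a = (A_s − A'_s) f_y / (0.85 f'_c b) = 1190280/(0.85 × 22.9 × 255) = 239.80 mm.
c = a/β₁ = 239.80/0.85 = 282.12 mm; ε'_s = 0.003(c − d')/c = 0.0024 ≥ f_y/E_s = 0.0021, so compression steel does yield.
M_n = (A_s − A'_s) f_y (d − a/2) + A'_s f_y (d − d') = [1190280 × (585 − 119.9) + 372120 × (585 − 58)] × 10⁻⁶ = 553.60 + 196.11 = 749.71 kN·m.

M_n ≈ 750 kN·m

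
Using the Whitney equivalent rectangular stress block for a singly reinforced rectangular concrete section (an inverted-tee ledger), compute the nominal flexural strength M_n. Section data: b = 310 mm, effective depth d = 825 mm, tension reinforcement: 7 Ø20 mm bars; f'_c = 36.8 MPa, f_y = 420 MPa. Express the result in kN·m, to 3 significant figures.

A_s = 7 × 314 = 2198 mm².
T = A_s f_y = 2198 × 420 = 923160 N = 923.16 kN.
From C = T: a = T/(0.85 f'_c b) = 923160/(0.85 × 36.8 × 310) = 95.20 mm.
M_n = T(d − a/2) = 923.16 kN × (825 − 47.6) mm = 717.66 kN·m.

M_n ≈ 718 kN·m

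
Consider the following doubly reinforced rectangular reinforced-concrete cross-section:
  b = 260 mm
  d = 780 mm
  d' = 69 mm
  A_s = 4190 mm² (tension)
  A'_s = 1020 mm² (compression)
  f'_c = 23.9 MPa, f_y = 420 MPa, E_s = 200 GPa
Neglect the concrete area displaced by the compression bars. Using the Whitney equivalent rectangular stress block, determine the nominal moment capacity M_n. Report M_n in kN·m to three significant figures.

Assume both tension and compression steel yield.
Net tension couple steel: A_s − A'_s = 3170 mm².
a = (A_s − A'_s) f_y / (0.85 f'_c b) = 1331400/(0.85 × 23.9 × 260) = 252.07 mm.
c = a/β₁ = 252.07/0.85 = 296.55 mm; ε'_s = 0.003(c − d')/c = 0.0023 ≥ f_y/E_s = 0.0021, so compression steel does yield.
M_n = (A_s − A'_s) f_y (d − a/2) + A'_s f_y (d − d') = [1331400 × (780 − 126.035) + 428400 × (780 − 69)] × 10⁻⁶ = 870.69 + 304.59 = 1175.28 kN·m.

M_n ≈ 1180 kN·m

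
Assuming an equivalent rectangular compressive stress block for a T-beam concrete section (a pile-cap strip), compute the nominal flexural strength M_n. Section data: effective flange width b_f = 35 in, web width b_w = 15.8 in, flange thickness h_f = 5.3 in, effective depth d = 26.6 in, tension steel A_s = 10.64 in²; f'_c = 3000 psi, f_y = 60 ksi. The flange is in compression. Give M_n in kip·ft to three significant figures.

Tension: T = A_s f_y = 10.64 × 60 = 638.4 kips.
Try a within the flange: a = T/(0.85 f'_c b_f) = 638.4/(0.85 × 3 × 35) = 7.153 in.
a = 7.153 > h_f = 5.3 in: the block extends into the web. Split into flange-overhang and web parts.
C_f = 0.85 f'_c (b_f − b_w) h_f = 0.85 × 3 × (35 − 15.8) × 5.3 = 259.5 kips.
Remaining web compression depth: a_w = (T − C_f)/(0.85 f'_c b_w) = (638.4 − 259.5)/(0.85 × 3 × 15.8) = 9.404 in.
M_n = C_f(d − h_f/2) + (T − C_f)(d − a_w/2) = 259.5 × (26.6 − 2.65) + 378.9 × (26.6 − 4.702) = 6215.0 + 8297.2 = 14512.2 kip·in.
M_n = 14512.2/12 = 1209.35 kip·ft.

M_n ≈ 1210 kip·ft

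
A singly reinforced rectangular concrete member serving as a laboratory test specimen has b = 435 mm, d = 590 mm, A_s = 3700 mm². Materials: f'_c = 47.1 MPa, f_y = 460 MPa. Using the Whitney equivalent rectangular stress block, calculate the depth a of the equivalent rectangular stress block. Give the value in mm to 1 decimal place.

T = A_s f_y = 3700 × 460 = 1702000 N = 1702 kN.
Setting C = 0.85 f'_c a b equal to T: a = 1702000/(0.85 × 47.1 × 435) = 97.7 mm.

a ≈ 97.7 mm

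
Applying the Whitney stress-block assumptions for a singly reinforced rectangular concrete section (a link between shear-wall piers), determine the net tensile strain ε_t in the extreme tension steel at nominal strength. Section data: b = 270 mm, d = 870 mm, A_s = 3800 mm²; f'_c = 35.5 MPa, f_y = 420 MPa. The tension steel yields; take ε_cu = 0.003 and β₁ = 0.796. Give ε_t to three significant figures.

ε_t ≈ 0.00761

a = A_s f_y/(0.85 f'_c b) = 195.89 mm.
β₁ = 0.796, so c = a/β₁ = 195.89/0.796 = 246.09 mm.
From the linear strain diagram with ε_cu = 0.003: ε_t = 0.003 (d − c)/c = 0.003 × (870 − 246.09)/246.09 = 0.00761.
Since ε_t ≥ 0.005, the section is tension-controlled.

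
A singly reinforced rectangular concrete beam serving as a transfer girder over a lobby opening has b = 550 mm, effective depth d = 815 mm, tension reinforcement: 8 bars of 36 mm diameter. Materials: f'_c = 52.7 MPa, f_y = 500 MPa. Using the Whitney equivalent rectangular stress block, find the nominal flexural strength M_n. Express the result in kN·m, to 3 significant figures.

A_s = 8 × 1018 = 8144 mm².
T = A_s f_y = 8144 × 500 = 4072000 N = 4072 kN.
From C = T: a = T/(0.85 f'_c b) = 4072000/(0.85 × 52.7 × 550) = 165.28 mm.
M_n = T(d − a/2) = 4072 kN × (815 − 82.64) mm = 2982.17 kN·m.

M_n ≈ 2980 kN·m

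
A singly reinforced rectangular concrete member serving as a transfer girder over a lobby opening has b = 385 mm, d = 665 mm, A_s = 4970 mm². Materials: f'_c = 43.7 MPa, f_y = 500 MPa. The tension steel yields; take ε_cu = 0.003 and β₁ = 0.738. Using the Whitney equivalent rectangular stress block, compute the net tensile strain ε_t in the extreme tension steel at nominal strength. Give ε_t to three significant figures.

ε_t ≈ 0.00547

a = A_s f_y/(0.85 f'_c b) = 173.77 mm.
β₁ = 0.738, so c = a/β₁ = 173.77/0.738 = 235.46 mm.
From the linear strain diagram with ε_cu = 0.003: ε_t = 0.003 (d − c)/c = 0.003 × (665 − 235.46)/235.46 = 0.00547.
Since ε_t ≥ 0.005, the section is tension-controlled.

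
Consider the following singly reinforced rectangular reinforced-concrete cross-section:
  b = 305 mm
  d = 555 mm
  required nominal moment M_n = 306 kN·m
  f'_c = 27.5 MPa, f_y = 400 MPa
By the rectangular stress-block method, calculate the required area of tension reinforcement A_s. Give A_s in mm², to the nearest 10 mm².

With M_n = 0.85 f'_c a b (d − a/2), solve the quadratic for a:
a = d − √(d² − 2M_n/(0.85 f'_c b)) = 555 − √(555² − 2 × 306×10⁶/(0.85 × 27.5 × 305)) = 83.64 mm.
A_s = 0.85 f'_c a b / f_y = 0.85 × 27.5 × 83.64 × 305 / 400 = 1490.8 mm².

A_s ≈ 1490 mm²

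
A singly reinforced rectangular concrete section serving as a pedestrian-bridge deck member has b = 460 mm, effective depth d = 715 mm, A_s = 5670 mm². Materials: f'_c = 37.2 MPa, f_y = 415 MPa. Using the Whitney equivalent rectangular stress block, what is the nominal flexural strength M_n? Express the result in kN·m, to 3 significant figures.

M_n ≈ 1490 kN·m

T = A_s f_y = 5670 × 415 = 2353050 N = 2353.05 kN.
From C = T: a = T/(0.85 f'_c b) = 2353050/(0.85 × 37.2 × 460) = 161.78 mm.
M_n = T(d − a/2) = 2353.05 kN × (715 − 80.89) mm = 1492.09 kN·m.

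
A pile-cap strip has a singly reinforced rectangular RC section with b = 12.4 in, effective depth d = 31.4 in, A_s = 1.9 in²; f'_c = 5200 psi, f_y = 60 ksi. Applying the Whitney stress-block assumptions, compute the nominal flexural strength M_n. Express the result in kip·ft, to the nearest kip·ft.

T = A_s f_y = 1.9 × 60 = 114 kips.
a = T/(0.85 f'_c b) = 114/(0.85 × 5.2 × 12.4) = 2.080 in.
M_n = T(d − a/2) = 114 × (31.4 − 1.04) = 3461.0 kip·in = 3461.0/12 = 288.42 kip·ft.

M_n ≈ 288 kip·ft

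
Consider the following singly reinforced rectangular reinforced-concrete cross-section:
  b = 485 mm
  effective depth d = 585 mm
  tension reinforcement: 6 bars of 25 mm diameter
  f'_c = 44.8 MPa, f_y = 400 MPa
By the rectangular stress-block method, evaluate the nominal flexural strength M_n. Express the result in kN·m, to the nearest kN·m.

A_s = 6 × 491 = 2946 mm².
T = A_s f_y = 2946 × 400 = 1178400 N = 1178.4 kN.
From C = T: a = T/(0.85 f'_c b) = 1178400/(0.85 × 44.8 × 485) = 63.80 mm.
M_n = T(d − a/2) = 1178.4 kN × (585 − 31.9) mm = 651.77 kN·m.

M_n ≈ 652 kN·m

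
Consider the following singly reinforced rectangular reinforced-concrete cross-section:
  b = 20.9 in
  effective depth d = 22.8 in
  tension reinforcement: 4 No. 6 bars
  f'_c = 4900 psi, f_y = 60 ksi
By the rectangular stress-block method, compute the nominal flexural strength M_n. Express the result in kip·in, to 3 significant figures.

M_n ≈ 2340 kip·in

A_s = 4 × 0.44 = 1.76 in².
T = A_s f_y = 1.76 × 60 = 105.6 kips.
a = T/(0.85 f'_c b) = 105.6/(0.85 × 4.9 × 20.9) = 1.213 in.
M_n = T(d − a/2) = 105.6 × (22.8 − 0.6065) = 2343.6 kip·in.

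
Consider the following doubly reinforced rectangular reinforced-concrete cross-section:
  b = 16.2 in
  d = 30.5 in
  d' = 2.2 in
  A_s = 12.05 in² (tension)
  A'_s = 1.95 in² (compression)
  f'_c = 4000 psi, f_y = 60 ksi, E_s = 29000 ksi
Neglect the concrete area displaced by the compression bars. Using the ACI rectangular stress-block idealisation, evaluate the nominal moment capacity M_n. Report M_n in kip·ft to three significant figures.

M_n ≈ 1540 kip·ft

Assume both steels yield.
a = (A_s − A'_s) f_y/(0.85 f'_c b) = (12.05 − 1.95) × 60/(0.85 × 4 × 16.2) = 11.002 in.
c = a/β₁ = 11.002/0.85 = 12.944 in; ε'_s = 0.003(c − d')/c = 0.0025 ≥ ε_y = 0.0021, so the compression steel yields.
M_n = (A_s − A'_s) f_y (d − a/2) + A'_s f_y (d − d') = 606 × (30.5 − 5.501) + 117 × (30.5 − 2.2) = 15149.4 + 3311.1 = 18460.5 kip·in = 18460.5/12 = 1538.38 kip·ft.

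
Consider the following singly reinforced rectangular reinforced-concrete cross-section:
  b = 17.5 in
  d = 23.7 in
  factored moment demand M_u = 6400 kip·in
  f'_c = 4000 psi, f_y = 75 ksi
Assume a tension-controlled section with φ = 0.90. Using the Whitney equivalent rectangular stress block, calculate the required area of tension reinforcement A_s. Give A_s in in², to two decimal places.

M_n = M_u/φ = 6400/0.90 = 7111.11 kip·in.
From M_n = 0.85 f'_c a b (d − a/2):
a = d − √(d² − 2M_n/(0.85 f'_c b)) = 23.7 − √(23.7² − 2 × 7111.11/(0.85 × 4 × 17.5)) = 5.737 in.
A_s = 0.85 f'_c a b / f_y = 0.85 × 4 × 5.737 × 17.5 / 75 = 4.551 in².

A_s ≈ 4.55 in²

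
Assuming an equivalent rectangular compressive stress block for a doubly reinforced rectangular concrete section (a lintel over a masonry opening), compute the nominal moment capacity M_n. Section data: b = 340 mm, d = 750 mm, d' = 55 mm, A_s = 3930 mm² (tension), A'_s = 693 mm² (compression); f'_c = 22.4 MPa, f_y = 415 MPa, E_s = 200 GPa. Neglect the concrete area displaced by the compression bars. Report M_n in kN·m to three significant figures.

M_n ≈ 1070 kN·m

Assume both tension and compression steel yield.
Net tension couple steel: A_s − A'_s = 3237 mm².
a = (A_s − A'_s) f_y / (0.85 f'_c b) = 1343355/(0.85 × 22.4 × 340) = 207.51 mm.
c = a/β₁ = 207.51/0.85 = 244.13 mm; ε'_s = 0.003(c − d')/c = 0.0023 ≥ f_y/E_s = 0.0021, so compression steel does yield.
M_n = (A_s − A'_s) f_y (d − a/2) + A'_s f_y (d − d') = [1343355 × (750 − 103.755) + 287595 × (750 − 55)] × 10⁻⁶ = 868.14 + 199.88 = 1068.02 kN·m.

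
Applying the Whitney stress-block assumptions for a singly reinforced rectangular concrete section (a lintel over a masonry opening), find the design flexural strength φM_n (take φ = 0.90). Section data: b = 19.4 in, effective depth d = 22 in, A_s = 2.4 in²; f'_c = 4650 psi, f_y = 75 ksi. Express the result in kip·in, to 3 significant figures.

φM_n ≈ 3370 kip·in

T = A_s f_y = 2.4 × 75 = 180 kips.
a = T/(0.85 f'_c b) = 180/(0.85 × 4.65 × 19.4) = 2.347 in.
M_n = T(d − a/2) = 180 × (22 − 1.1735) = 3748.8 kip·in.
φM_n = 0.90 × 3748.8 = 3373.9 kip·in.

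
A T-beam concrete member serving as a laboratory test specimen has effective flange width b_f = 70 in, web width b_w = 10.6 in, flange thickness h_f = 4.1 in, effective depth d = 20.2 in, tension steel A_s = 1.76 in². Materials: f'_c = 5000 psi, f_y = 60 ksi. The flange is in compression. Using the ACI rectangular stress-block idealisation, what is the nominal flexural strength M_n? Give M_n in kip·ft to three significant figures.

M_n ≈ 176 kip·ft

Tension: T = A_s f_y = 1.76 × 60 = 105.6 kips.
Try a within the flange: a = T/(0.85 f'_c b_f) = 105.6/(0.85 × 5 × 70) = 0.355 in.
Since a = 0.355 ≤ h_f = 4.1 in, the stress block lies entirely in the flange; analyse as a rectangular beam of width b_f.
M_n = T(d − a/2) = 105.6 × (20.2 − 0.1775) = 2114.4 kip·in.
M_n = 2114.4/12 = 176.20 kip·ft.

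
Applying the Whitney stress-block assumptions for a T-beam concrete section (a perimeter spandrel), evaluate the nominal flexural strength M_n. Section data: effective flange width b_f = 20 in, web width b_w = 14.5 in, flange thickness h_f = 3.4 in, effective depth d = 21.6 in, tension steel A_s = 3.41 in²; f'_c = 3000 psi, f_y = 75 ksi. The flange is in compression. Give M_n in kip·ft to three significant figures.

Tension: T = A_s f_y = 3.41 × 75 = 255.75 kips.
Try a within the flange: a = T/(0.85 f'_c b_f) = 255.75/(0.85 × 3 × 20) = 5.015 in.
a = 5.015 > h_f = 3.4 in: the block extends into the web. Split into flange-overhang and web parts.
C_f = 0.85 f'_c (b_f − b_w) h_f = 0.85 × 3 × (20 − 14.5) × 3.4 = 47.7 kips.
Remaining web compression depth: a_w = (T − C_f)/(0.85 f'_c b_w) = (255.75 − 47.7)/(0.85 × 3 × 14.5) = 5.627 in.
M_n = C_f(d − h_f/2) + (T − C_f)(d − a_w/2) = 47.7 × (21.6 − 1.7) + 208.05 × (21.6 − 2.8135) = 949.2 + 3908.5 = 4857.7 kip·in.
M_n = 4857.7/12 = 404.81 kip·ft.

M_n ≈ 405 kip·ft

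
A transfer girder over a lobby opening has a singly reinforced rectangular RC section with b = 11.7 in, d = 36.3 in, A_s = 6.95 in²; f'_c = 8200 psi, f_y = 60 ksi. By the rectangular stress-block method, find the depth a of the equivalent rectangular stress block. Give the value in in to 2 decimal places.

a ≈ 5.11 in

T = A_s f_y = 6.95 × 60 = 417 kips.
a = T/(0.85 f'_c b) = 417/(0.85 × 8.2 × 11.7) = 5.11 in.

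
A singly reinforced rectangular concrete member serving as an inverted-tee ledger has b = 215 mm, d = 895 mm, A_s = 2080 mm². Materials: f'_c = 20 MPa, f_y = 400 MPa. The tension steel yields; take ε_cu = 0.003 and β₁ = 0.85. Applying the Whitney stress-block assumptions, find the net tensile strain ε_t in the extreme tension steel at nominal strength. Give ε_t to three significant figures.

a = A_s f_y/(0.85 f'_c b) = 227.63 mm.
β₁ = 0.85, so c = a/β₁ = 227.63/0.85 = 267.80 mm.
From the linear strain diagram with ε_cu = 0.003: ε_t = 0.003 (d − c)/c = 0.003 × (895 − 267.80)/267.80 = 0.00703.
Since ε_t ≥ 0.005, the section is tension-controlled.

ε_t ≈ 0.00703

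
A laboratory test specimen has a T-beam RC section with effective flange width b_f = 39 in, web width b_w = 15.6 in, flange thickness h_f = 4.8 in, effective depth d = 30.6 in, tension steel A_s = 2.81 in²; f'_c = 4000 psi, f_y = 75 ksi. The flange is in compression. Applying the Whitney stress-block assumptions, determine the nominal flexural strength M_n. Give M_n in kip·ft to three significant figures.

M_n ≈ 523 kip·ft

Tension: T = A_s f_y = 2.81 × 75 = 210.75 kips.
Try a within the flange: a = T/(0.85 f'_c b_f) = 210.75/(0.85 × 4 × 39) = 1.589 in.
Since a = 1.589 ≤ h_f = 4.8 in, the stress block lies entirely in the flange; analyse as a rectangular beam of width b_f.
M_n = T(d − a/2) = 210.75 × (30.6 − 0.7945) = 6281.5 kip·in.
M_n = 6281.5/12 = 523.46 kip·ft.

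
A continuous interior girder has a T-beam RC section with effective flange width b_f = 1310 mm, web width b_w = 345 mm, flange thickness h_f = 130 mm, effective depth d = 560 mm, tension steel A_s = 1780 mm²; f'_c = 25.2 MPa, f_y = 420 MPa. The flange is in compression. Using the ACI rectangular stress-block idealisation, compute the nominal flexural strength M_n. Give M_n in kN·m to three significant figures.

M_n ≈ 409 kN·m

Tension: T = A_s f_y = 1780 × 420 = 747600 N.
Try a within the flange: a = T/(0.85 f'_c b_f) = 747600/(0.85 × 25.2 × 1310) = 26.64 mm.
Since a = 26.64 ≤ h_f = 130 mm, the stress block lies entirely in the flange; analyse as a rectangular beam of width b_f.
M_n = T(d − a/2) = 747600 × (560 − 13.32) = 408.70 × 10⁶ N·mm.
M_n = 408.70 kN·m.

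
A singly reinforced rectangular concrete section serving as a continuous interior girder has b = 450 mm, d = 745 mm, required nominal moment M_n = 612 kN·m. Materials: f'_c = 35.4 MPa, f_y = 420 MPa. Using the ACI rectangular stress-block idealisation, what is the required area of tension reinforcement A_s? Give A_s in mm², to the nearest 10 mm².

With M_n = 0.85 f'_c a b (d − a/2), solve the quadratic for a:
a = d − √(d² − 2M_n/(0.85 f'_c b)) = 745 − √(745² − 2 × 612×10⁶/(0.85 × 35.4 × 450)) = 63.36 mm.
A_s = 0.85 f'_c a b / f_y = 0.85 × 35.4 × 63.36 × 450 / 420 = 2042.7 mm².

A_s ≈ 2040 mm²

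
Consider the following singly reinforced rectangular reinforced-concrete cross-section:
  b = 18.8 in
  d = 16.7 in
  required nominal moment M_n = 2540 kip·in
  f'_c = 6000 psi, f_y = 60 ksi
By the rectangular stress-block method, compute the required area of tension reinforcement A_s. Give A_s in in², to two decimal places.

A_s ≈ 2.67 in²

From M_n = 0.85 f'_c a b (d − a/2):
a = d − √(d² − 2M_n/(0.85 f'_c b)) = 16.7 − √(16.7² − 2 × 2540/(0.85 × 6 × 18.8)) = 1.670 in.
A_s = 0.85 f'_c a b / f_y = 0.85 × 6 × 1.670 × 18.8 / 60 = 2.669 in².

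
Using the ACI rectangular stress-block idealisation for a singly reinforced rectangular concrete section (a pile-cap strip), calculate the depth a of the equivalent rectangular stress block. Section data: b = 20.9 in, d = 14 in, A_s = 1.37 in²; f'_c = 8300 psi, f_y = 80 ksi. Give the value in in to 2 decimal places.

T = A_s f_y = 1.37 × 80 = 109.6 kips.
a = T/(0.85 f'_c b) = 109.6/(0.85 × 8.3 × 20.9) = 0.74 in.

a ≈ 0.74 in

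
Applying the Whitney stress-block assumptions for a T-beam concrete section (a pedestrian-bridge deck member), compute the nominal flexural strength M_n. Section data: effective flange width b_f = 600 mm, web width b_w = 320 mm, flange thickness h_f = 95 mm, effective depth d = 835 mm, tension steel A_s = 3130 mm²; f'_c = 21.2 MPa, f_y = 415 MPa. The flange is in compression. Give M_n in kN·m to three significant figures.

Tension: T = A_s f_y = 3130 × 415 = 1298950 N.
Try a within the flange: a = T/(0.85 f'_c b_f) = 1298950/(0.85 × 21.2 × 600) = 120.14 mm.
a = 120.14 > h_f = 95 mm: the block extends into the web. Split into flange-overhang and web parts.
C_f = 0.85 f'_c (b_f − b_w) h_f = 0.85 × 21.2 × (600 − 320) × 95 = 479332 N.
Remaining web compression depth: a_w = (T − C_f)/(0.85 f'_c b_w) = (1298950 − 479332)/(0.85 × 21.2 × 320) = 142.14 mm.
M_n = C_f(d − h_f/2) + (T − C_f)(d − a_w/2) = 479332 × (835 − 47.5) + 819618 × (835 − 71.07) = 377.47 + 626.13 = 1003.60 × 10⁶ N·mm.
M_n = 1003.60 kN·m.

M_n ≈ 1000 kN·m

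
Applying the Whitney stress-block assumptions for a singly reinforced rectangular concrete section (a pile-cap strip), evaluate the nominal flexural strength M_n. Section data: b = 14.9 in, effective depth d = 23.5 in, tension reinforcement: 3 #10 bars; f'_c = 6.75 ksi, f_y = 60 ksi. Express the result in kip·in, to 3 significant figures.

A_s = 3 × 1.27 = 3.81 in².
T = A_s f_y = 3.81 × 60 = 228.6 kips.
a = T/(0.85 f'_c b) = 228.6/(0.85 × 6.75 × 14.9) = 2.674 in.
M_n = T(d − a/2) = 228.6 × (23.5 − 1.337) = 5066.5 kip·in.

M_n ≈ 5070 kip·in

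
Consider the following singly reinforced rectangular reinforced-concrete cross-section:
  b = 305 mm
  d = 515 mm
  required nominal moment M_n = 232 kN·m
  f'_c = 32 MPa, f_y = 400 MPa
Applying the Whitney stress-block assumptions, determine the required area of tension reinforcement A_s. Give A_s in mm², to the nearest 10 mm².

With M_n = 0.85 f'_c a b (d − a/2), solve the quadratic for a:
a = d − √(d² − 2M_n/(0.85 f'_c b)) = 515 − √(515² − 2 × 232×10⁶/(0.85 × 32 × 305)) = 57.51 mm.
A_s = 0.85 f'_c a b / f_y = 0.85 × 32 × 57.51 × 305 / 400 = 1192.8 mm².

A_s ≈ 1190 mm²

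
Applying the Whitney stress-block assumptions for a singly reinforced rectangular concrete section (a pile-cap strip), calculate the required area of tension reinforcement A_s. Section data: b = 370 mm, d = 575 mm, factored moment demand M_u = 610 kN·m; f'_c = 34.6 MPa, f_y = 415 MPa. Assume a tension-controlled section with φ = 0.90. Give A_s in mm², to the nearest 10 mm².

M_n = M_u/φ = 610/0.90 = 677.778 kN·m.
With M_n = 0.85 f'_c a b (d − a/2), solve the quadratic for a:
a = d − √(d² − 2M_n/(0.85 f'_c b)) = 575 − √(575² − 2 × 677.778×10⁶/(0.85 × 34.6 × 370)) = 121.07 mm.
A_s = 0.85 f'_c a b / f_y = 0.85 × 34.6 × 121.07 × 370 / 415 = 3174.6 mm².

A_s ≈ 3170 mm²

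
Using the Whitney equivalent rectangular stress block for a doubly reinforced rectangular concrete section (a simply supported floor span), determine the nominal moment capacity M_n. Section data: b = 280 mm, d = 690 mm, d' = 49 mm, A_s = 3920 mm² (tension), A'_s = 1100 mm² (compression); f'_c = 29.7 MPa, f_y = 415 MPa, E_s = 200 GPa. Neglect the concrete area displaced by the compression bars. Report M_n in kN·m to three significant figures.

M_n ≈ 1000 kN·m

Assume both tension and compression steel yield.
Net tension couple steel: A_s − A'_s = 2820 mm².
a = (A_s − A'_s) f_y / (0.85 f'_c b) = 1170300/(0.85 × 29.7 × 280) = 165.56 mm.
c = a/β₁ = 165.56/0.838 = 197.57 mm; ε'_s = 0.003(c − d')/c = 0.0023 ≥ f_y/E_s = 0.0021, so compression steel does yield.
M_n = (A_s − A'_s) f_y (d − a/2) + A'_s f_y (d − d') = [1170300 × (690 − 82.78) + 456500 × (690 − 49)] × 10⁻⁶ = 710.63 + 292.62 = 1003.25 kN·m.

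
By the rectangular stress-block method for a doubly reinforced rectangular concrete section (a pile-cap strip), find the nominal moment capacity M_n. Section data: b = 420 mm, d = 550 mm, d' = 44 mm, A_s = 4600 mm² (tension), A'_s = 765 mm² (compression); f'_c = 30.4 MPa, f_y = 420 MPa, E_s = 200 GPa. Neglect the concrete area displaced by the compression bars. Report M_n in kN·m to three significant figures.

Assume both tension and compression steel yield.
Net tension couple steel: A_s − A'_s = 3835 mm².
a = (A_s − A'_s) f_y / (0.85 f'_c b) = 1610700/(0.85 × 30.4 × 420) = 148.41 mm.
c = a/β₁ = 148.41/0.833 = 178.16 mm; ε'_s = 0.003(c − d')/c = 0.0023 ≥ f_y/E_s = 0.0021, so compression steel does yield.
M_n = (A_s − A'_s) f_y (d − a/2) + A'_s f_y (d − d') = [1610700 × (550 − 74.205) + 321300 × (550 − 44)] × 10⁻⁶ = 766.36 + 162.58 = 928.94 kN·m.

M_n ≈ 929 kN·m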